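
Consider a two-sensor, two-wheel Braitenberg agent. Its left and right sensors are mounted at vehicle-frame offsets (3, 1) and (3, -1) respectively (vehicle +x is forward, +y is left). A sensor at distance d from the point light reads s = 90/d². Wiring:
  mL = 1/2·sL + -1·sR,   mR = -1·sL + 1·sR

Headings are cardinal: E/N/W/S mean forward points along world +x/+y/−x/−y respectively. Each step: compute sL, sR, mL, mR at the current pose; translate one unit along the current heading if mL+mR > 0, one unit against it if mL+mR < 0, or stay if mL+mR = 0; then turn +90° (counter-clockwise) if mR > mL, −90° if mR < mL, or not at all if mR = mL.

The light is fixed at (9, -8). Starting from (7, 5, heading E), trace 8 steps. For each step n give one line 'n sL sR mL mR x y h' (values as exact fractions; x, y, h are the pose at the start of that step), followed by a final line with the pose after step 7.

0 90/197 18/29 -2241/5713 936/5713 7 5 E
1 45/136 9/26 -639/3536 27/1768 6 5 N
2 90/157 18/41 -981/6437 -864/6437 6 4 W
3 45/41 1 -37/82 -4/41 7 4 S
4 90/197 18/29 -2241/5713 936/5713 7 5 E
5 45/136 9/26 -639/3536 27/1768 6 5 N
6 90/157 18/41 -981/6437 -864/6437 6 4 W
7 45/41 1 -37/82 -4/41 7 4 S
final 7 5 E

n=0: pose=(7,5,E); sL=90/197, sR=18/29; mL=-2241/5713, mR=936/5713; mL+mR=-45/197 → advance -1; mR−mL=3177/5713 → turn +1·90°
n=1: pose=(6,5,N); sL=45/136, sR=9/26; mL=-639/3536, mR=27/1768; mL+mR=-45/272 → advance -1; mR−mL=693/3536 → turn +1·90°
n=2: pose=(6,4,W); sL=90/157, sR=18/41; mL=-981/6437, mR=-864/6437; mL+mR=-45/157 → advance -1; mR−mL=117/6437 → turn +1·90°
n=3: pose=(7,4,S); sL=45/41, sR=1; mL=-37/82, mR=-4/41; mL+mR=-45/82 → advance -1; mR−mL=29/82 → turn +1·90°
n=4: pose=(7,5,E); sL=90/197, sR=18/29; mL=-2241/5713, mR=936/5713; mL+mR=-45/197 → advance -1; mR−mL=3177/5713 → turn +1·90°
n=5: pose=(6,5,N); sL=45/136, sR=9/26; mL=-639/3536, mR=27/1768; mL+mR=-45/272 → advance -1; mR−mL=693/3536 → turn +1·90°
n=6: pose=(6,4,W); sL=90/157, sR=18/41; mL=-981/6437, mR=-864/6437; mL+mR=-45/157 → advance -1; mR−mL=117/6437 → turn +1·90°
n=7: pose=(7,4,S); sL=45/41, sR=1; mL=-37/82, mR=-4/41; mL+mR=-45/82 → advance -1; mR−mL=29/82 → turn +1·90°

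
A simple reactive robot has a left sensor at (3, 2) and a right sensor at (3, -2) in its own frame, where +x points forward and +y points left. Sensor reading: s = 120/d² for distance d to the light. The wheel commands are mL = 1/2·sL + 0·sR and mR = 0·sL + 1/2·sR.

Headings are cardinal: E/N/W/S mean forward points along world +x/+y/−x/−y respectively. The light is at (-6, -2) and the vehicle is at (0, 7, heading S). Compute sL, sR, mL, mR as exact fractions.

left sensor world pos  = (2, 4); dL² = 100
right sensor world pos = (-2, 4); dR² = 52
sL = 120/100 = 6/5
sR = 120/52 = 30/13
mL = 1/2·sL + 0·sR = 3/5
mR = 0·sL + 1/2·sR = 15/13

6/5 30/13 3/5 15/13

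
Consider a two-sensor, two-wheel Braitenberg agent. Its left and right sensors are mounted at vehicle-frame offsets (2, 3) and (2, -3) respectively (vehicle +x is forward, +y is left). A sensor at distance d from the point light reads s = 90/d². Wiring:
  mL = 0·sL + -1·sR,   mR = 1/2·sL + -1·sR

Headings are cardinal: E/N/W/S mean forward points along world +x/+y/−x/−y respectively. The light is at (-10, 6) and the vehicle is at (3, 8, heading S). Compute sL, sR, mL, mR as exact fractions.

45/128 9/10 -9/10 -927/1280

left sensor world pos  = (6, 6); dL² = 256
right sensor world pos = (0, 6); dR² = 100
sL = 90/256 = 45/128
sR = 90/100 = 9/10
mL = 0·sL + -1·sR = -9/10
mR = 1/2·sL + -1·sR = -927/1280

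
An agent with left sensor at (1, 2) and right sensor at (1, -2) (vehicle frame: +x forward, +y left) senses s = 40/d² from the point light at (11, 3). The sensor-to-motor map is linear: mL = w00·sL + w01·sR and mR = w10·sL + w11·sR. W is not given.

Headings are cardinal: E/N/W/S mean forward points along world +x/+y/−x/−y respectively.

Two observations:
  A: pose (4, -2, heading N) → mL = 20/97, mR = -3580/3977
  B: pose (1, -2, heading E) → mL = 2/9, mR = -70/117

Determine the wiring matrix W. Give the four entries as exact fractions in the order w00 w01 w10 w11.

obs A: pose=(4,-2,N) → sL=40/97, sR=40/41, mL=20/97, mR=-3580/3977
obs B: pose=(1,-2,E) → sL=4/9, sR=4/13, mL=2/9, mR=-70/117
sensor matrix S = [[40/97, 40/41], [4/9, 4/13]]; det S = -142720/465309
solve [mL_A; mL_B] = S·[w00; w01] and [mR_A; mR_B] = S·[w10; w11]:
  w00 = 1/2, w01 = 0, w10 = -1, w11 = -1/2

1/2 0 -1 -1/2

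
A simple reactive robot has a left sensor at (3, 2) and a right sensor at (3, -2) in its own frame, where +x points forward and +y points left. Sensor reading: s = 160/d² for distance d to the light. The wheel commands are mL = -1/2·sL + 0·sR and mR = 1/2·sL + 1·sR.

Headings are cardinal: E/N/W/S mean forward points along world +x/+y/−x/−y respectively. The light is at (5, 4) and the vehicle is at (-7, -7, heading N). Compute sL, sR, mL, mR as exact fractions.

left sensor world pos  = (-9, -4); dL² = 260
right sensor world pos = (-5, -4); dR² = 164
sL = 160/260 = 8/13
sR = 160/164 = 40/41
mL = -1/2·sL + 0·sR = -4/13
mR = 1/2·sL + 1·sR = 684/533

8/13 40/41 -4/13 684/533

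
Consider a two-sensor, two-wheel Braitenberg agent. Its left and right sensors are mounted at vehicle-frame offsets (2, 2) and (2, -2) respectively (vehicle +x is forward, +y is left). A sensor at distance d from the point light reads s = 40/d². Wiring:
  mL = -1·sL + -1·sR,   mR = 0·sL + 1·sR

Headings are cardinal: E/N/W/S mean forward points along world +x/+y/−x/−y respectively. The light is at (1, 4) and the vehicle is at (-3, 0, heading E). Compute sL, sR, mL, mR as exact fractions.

5 1 -6 1

left sensor world pos  = (-1, 2); dL² = 8
right sensor world pos = (-1, -2); dR² = 40
sL = 40/8 = 5
sR = 40/40 = 1
mL = -1·sL + -1·sR = -6
mR = 0·sL + 1·sR = 1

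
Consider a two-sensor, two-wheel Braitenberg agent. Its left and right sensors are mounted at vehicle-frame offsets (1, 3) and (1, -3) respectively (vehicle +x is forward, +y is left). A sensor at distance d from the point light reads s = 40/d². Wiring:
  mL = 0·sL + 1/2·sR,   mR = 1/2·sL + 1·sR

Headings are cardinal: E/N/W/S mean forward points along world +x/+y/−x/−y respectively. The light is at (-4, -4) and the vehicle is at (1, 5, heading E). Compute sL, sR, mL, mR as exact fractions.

left sensor world pos  = (2, 8); dL² = 180
right sensor world pos = (2, 2); dR² = 72
sL = 40/180 = 2/9
sR = 40/72 = 5/9
mL = 0·sL + 1/2·sR = 5/18
mR = 1/2·sL + 1·sR = 2/3

2/9 5/9 5/18 2/3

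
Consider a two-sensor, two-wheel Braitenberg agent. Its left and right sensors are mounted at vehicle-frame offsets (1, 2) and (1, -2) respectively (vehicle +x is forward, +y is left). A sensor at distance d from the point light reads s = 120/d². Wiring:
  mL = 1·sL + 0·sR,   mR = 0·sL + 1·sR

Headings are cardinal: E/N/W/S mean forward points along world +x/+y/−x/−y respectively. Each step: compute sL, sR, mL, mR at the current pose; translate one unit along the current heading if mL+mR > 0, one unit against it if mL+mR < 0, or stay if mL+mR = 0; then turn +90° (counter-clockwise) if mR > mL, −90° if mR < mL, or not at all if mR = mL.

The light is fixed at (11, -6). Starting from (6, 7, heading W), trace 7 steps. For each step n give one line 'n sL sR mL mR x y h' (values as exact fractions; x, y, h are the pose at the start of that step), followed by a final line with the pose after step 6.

n=0: pose=(6,7,W); sL=120/157, sR=40/87; mL=120/157, mR=40/87; mL+mR=16720/13659 → advance +1; mR−mL=-4160/13659 → turn -1·90°
n=1: pose=(5,7,N); sL=6/13, sR=30/53; mL=6/13, mR=30/53; mL+mR=708/689 → advance +1; mR−mL=72/689 → turn +1·90°
n=2: pose=(5,8,W); sL=120/193, sR=24/61; mL=120/193, mR=24/61; mL+mR=11952/11773 → advance +1; mR−mL=-2688/11773 → turn -1·90°
n=3: pose=(4,8,N); sL=20/51, sR=12/25; mL=20/51, mR=12/25; mL+mR=1112/1275 → advance +1; mR−mL=112/1275 → turn +1·90°
n=4: pose=(4,9,W); sL=120/233, sR=120/353; mL=120/233, mR=120/353; mL+mR=70320/82249 → advance +1; mR−mL=-14400/82249 → turn -1·90°
n=5: pose=(3,9,N); sL=30/89, sR=30/73; mL=30/89, mR=30/73; mL+mR=4860/6497 → advance +1; mR−mL=480/6497 → turn +1·90°
n=6: pose=(3,10,W); sL=120/277, sR=8/27; mL=120/277, mR=8/27; mL+mR=5456/7479 → advance +1; mR−mL=-1024/7479 → turn -1·90°

0 120/157 40/87 120/157 40/87 6 7 W
1 6/13 30/53 6/13 30/53 5 7 N
2 120/193 24/61 120/193 24/61 5 8 W
3 20/51 12/25 20/51 12/25 4 8 N
4 120/233 120/353 120/233 120/353 4 9 W
5 30/89 30/73 30/89 30/73 3 9 N
6 120/277 8/27 120/277 8/27 3 10 W
final 2 10 N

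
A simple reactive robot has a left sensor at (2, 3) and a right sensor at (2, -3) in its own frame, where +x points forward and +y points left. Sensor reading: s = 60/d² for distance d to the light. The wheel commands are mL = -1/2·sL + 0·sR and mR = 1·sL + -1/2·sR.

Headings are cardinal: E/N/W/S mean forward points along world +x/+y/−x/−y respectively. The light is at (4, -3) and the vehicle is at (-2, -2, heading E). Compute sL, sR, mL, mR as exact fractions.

left sensor world pos  = (0, 1); dL² = 32
right sensor world pos = (0, -5); dR² = 20
sL = 60/32 = 15/8
sR = 60/20 = 3
mL = -1/2·sL + 0·sR = -15/16
mR = 1·sL + -1/2·sR = 3/8

15/8 3 -15/16 3/8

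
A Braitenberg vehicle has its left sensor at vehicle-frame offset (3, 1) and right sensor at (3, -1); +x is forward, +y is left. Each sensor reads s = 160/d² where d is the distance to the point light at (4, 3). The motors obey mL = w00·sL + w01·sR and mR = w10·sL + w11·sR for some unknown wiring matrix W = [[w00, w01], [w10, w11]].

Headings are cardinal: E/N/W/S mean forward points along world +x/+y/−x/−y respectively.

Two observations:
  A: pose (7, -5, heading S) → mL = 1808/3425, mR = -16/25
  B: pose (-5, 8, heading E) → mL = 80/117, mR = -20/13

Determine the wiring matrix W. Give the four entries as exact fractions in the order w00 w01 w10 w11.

obs A: pose=(7,-5,S) → sL=160/137, sR=32/25, mL=1808/3425, mR=-16/25
obs B: pose=(-5,8,E) → sL=20/9, sR=40/13, mL=80/117, mR=-20/13
sensor matrix S = [[160/137, 32/25], [20/9, 40/13]]; det S = 60032/80145
solve [mL_A; mL_B] = S·[w00; w01] and [mR_A; mR_B] = S·[w10; w11]:
  w00 = 1, w01 = -1/2, w10 = 0, w11 = -1/2

1 -1/2 0 -1/2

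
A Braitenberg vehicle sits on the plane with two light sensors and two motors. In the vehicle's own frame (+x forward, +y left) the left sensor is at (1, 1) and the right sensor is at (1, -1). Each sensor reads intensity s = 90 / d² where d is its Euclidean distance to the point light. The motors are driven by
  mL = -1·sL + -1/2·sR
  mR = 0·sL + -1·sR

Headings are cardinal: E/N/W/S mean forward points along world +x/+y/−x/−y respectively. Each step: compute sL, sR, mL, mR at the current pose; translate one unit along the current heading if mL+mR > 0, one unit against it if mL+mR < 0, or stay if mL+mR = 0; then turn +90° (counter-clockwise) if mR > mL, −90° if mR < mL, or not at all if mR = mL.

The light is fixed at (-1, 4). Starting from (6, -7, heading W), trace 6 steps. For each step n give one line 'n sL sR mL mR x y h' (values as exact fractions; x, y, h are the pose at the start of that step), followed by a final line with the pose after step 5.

n=0: pose=(6,-7,W); sL=1/2, sR=45/68; mL=-113/136, mR=-45/68; mL+mR=-203/136 → advance -1; mR−mL=23/136 → turn +1·90°
n=1: pose=(7,-7,S); sL=2/5, sR=90/193; mL=-611/965, mR=-90/193; mL+mR=-1061/965 → advance -1; mR−mL=161/965 → turn +1·90°
n=2: pose=(7,-6,E); sL=5/9, sR=45/101; mL=-1415/1818, mR=-45/101; mL+mR=-2225/1818 → advance -1; mR−mL=605/1818 → turn +1·90°
n=3: pose=(6,-6,N); sL=10/13, sR=18/29; mL=-407/377, mR=-18/29; mL+mR=-641/377 → advance -1; mR−mL=173/377 → turn +1·90°
n=4: pose=(6,-7,W); sL=1/2, sR=45/68; mL=-113/136, mR=-45/68; mL+mR=-203/136 → advance -1; mR−mL=23/136 → turn +1·90°
n=5: pose=(7,-7,S); sL=2/5, sR=90/193; mL=-611/965, mR=-90/193; mL+mR=-1061/965 → advance -1; mR−mL=161/965 → turn +1·90°

0 1/2 45/68 -113/136 -45/68 6 -7 W
1 2/5 90/193 -611/965 -90/193 7 -7 S
2 5/9 45/101 -1415/1818 -45/101 7 -6 E
3 10/13 18/29 -407/377 -18/29 6 -6 N
4 1/2 45/68 -113/136 -45/68 6 -7 W
5 2/5 90/193 -611/965 -90/193 7 -7 S
final 7 -6 E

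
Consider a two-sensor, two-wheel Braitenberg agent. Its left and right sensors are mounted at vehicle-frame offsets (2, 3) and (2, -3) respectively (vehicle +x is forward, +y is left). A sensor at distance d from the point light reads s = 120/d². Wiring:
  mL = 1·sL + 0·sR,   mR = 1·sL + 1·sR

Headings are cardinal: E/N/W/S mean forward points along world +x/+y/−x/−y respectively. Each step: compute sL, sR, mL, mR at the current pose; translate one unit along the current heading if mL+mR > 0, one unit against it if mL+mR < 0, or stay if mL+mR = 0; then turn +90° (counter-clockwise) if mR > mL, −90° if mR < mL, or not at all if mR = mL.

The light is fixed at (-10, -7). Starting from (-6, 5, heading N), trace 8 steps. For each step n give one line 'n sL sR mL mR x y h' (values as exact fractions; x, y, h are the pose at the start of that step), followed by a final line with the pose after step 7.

n=0: pose=(-6,5,N); sL=120/197, sR=24/49; mL=120/197, mR=10608/9653; mL+mR=16488/9653 → advance +1; mR−mL=24/49 → turn +1·90°
n=1: pose=(-6,6,W); sL=15/13, sR=6/13; mL=15/13, mR=21/13; mL+mR=36/13 → advance +1; mR−mL=6/13 → turn +1·90°
n=2: pose=(-7,6,S); sL=120/157, sR=120/121; mL=120/157, mR=33360/18997; mL+mR=47880/18997 → advance +1; mR−mL=120/121 → turn +1·90°
n=3: pose=(-7,5,E); sL=12/25, sR=60/53; mL=12/25, mR=2136/1325; mL+mR=2772/1325 → advance +1; mR−mL=60/53 → turn +1·90°
n=4: pose=(-6,5,N); sL=120/197, sR=24/49; mL=120/197, mR=10608/9653; mL+mR=16488/9653 → advance +1; mR−mL=24/49 → turn +1·90°
n=5: pose=(-6,6,W); sL=15/13, sR=6/13; mL=15/13, mR=21/13; mL+mR=36/13 → advance +1; mR−mL=6/13 → turn +1·90°
n=6: pose=(-7,6,S); sL=120/157, sR=120/121; mL=120/157, mR=33360/18997; mL+mR=47880/18997 → advance +1; mR−mL=120/121 → turn +1·90°
n=7: pose=(-7,5,E); sL=12/25, sR=60/53; mL=12/25, mR=2136/1325; mL+mR=2772/1325 → advance +1; mR−mL=60/53 → turn +1·90°

0 120/197 24/49 120/197 10608/9653 -6 5 N
1 15/13 6/13 15/13 21/13 -6 6 W
2 120/157 120/121 120/157 33360/18997 -7 6 S
3 12/25 60/53 12/25 2136/1325 -7 5 E
4 120/197 24/49 120/197 10608/9653 -6 5 N
5 15/13 6/13 15/13 21/13 -6 6 W
6 120/157 120/121 120/157 33360/18997 -7 6 S
7 12/25 60/53 12/25 2136/1325 -7 5 E
final -6 5 N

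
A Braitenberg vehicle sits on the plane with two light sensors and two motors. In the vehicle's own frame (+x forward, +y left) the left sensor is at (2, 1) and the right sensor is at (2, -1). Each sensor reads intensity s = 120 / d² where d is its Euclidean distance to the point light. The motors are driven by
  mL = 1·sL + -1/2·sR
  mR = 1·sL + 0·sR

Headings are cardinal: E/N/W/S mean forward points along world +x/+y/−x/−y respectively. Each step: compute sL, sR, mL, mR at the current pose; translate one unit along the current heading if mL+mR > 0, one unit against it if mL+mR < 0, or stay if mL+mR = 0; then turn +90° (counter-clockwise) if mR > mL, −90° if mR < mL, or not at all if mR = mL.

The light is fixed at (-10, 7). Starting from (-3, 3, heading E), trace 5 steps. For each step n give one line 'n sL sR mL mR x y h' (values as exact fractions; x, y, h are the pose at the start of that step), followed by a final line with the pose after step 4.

0 4/3 60/53 122/159 4/3 -3 3 E
1 120/53 24/17 1404/901 120/53 -2 3 N
2 30/13 3 21/26 30/13 -2 4 W
3 120/89 120/61 1980/5429 120/89 -3 4 S
4 4/3 60/53 122/159 4/3 -3 3 E
final -2 3 N

n=0: pose=(-3,3,E); sL=4/3, sR=60/53; mL=122/159, mR=4/3; mL+mR=334/159 → advance +1; mR−mL=30/53 → turn +1·90°
n=1: pose=(-2,3,N); sL=120/53, sR=24/17; mL=1404/901, mR=120/53; mL+mR=3444/901 → advance +1; mR−mL=12/17 → turn +1·90°
n=2: pose=(-2,4,W); sL=30/13, sR=3; mL=21/26, mR=30/13; mL+mR=81/26 → advance +1; mR−mL=3/2 → turn +1·90°
n=3: pose=(-3,4,S); sL=120/89, sR=120/61; mL=1980/5429, mR=120/89; mL+mR=9300/5429 → advance +1; mR−mL=60/61 → turn +1·90°
n=4: pose=(-3,3,E); sL=4/3, sR=60/53; mL=122/159, mR=4/3; mL+mR=334/159 → advance +1; mR−mL=30/53 → turn +1·90°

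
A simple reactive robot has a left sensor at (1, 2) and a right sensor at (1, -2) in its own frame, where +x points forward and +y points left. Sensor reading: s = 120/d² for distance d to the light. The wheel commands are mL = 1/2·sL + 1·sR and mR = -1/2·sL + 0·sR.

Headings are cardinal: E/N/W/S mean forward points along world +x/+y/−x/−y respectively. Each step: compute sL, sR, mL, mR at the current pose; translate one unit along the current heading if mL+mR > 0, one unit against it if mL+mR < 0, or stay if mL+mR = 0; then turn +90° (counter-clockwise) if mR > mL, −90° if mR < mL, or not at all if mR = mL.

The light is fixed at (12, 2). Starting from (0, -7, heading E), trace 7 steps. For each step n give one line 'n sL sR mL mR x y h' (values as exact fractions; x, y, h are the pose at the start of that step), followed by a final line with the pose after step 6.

n=0: pose=(0,-7,E); sL=12/17, sR=60/121; mL=1746/2057, mR=-6/17; mL+mR=60/121 → advance +1; mR−mL=-2472/2057 → turn -1·90°
n=1: pose=(1,-7,S); sL=120/181, sR=120/269; mL=37860/48689, mR=-60/181; mL+mR=120/269 → advance +1; mR−mL=-54000/48689 → turn -1·90°
n=2: pose=(1,-8,W); sL=5/12, sR=15/26; mL=245/312, mR=-5/24; mL+mR=15/26 → advance +1; mR−mL=-155/156 → turn -1·90°
n=3: pose=(0,-8,N); sL=120/277, sR=120/181; mL=44100/50137, mR=-60/277; mL+mR=120/181 → advance +1; mR−mL=-54960/50137 → turn -1·90°
n=4: pose=(0,-7,E); sL=12/17, sR=60/121; mL=1746/2057, mR=-6/17; mL+mR=60/121 → advance +1; mR−mL=-2472/2057 → turn -1·90°
n=5: pose=(1,-7,S); sL=120/181, sR=120/269; mL=37860/48689, mR=-60/181; mL+mR=120/269 → advance +1; mR−mL=-54000/48689 → turn -1·90°
n=6: pose=(1,-8,W); sL=5/12, sR=15/26; mL=245/312, mR=-5/24; mL+mR=15/26 → advance +1; mR−mL=-155/156 → turn -1·90°

0 12/17 60/121 1746/2057 -6/17 0 -7 E
1 120/181 120/269 37860/48689 -60/181 1 -7 S
2 5/12 15/26 245/312 -5/24 1 -8 W
3 120/277 120/181 44100/50137 -60/277 0 -8 N
4 12/17 60/121 1746/2057 -6/17 0 -7 E
5 120/181 120/269 37860/48689 -60/181 1 -7 S
6 5/12 15/26 245/312 -5/24 1 -8 W
final 0 -8 N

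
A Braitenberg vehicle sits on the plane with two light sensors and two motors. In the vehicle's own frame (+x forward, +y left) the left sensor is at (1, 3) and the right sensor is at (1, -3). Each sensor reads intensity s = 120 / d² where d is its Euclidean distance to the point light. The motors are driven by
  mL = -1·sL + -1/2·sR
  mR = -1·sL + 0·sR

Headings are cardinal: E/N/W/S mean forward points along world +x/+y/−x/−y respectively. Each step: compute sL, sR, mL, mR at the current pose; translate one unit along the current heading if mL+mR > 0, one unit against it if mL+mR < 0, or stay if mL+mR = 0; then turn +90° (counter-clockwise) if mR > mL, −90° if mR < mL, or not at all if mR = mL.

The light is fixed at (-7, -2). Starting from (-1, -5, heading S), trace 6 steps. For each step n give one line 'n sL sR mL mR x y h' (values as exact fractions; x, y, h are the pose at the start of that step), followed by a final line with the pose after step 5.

n=0: pose=(-1,-5,S); sL=120/97, sR=24/5; mL=-1764/485, mR=-120/97; mL+mR=-2364/485 → advance -1; mR−mL=12/5 → turn +1·90°
n=1: pose=(-1,-4,E); sL=12/5, sR=60/37; mL=-594/185, mR=-12/5; mL+mR=-1038/185 → advance -1; mR−mL=30/37 → turn +1·90°
n=2: pose=(-2,-4,N); sL=24, sR=24/13; mL=-324/13, mR=-24; mL+mR=-636/13 → advance -1; mR−mL=12/13 → turn +1·90°
n=3: pose=(-2,-5,W); sL=30/13, sR=15/2; mL=-315/52, mR=-30/13; mL+mR=-435/52 → advance -1; mR−mL=15/4 → turn +1·90°
n=4: pose=(-1,-5,S); sL=120/97, sR=24/5; mL=-1764/485, mR=-120/97; mL+mR=-2364/485 → advance -1; mR−mL=12/5 → turn +1·90°
n=5: pose=(-1,-4,E); sL=12/5, sR=60/37; mL=-594/185, mR=-12/5; mL+mR=-1038/185 → advance -1; mR−mL=30/37 → turn +1·90°

0 120/97 24/5 -1764/485 -120/97 -1 -5 S
1 12/5 60/37 -594/185 -12/5 -1 -4 E
2 24 24/13 -324/13 -24 -2 -4 N
3 30/13 15/2 -315/52 -30/13 -2 -5 W
4 120/97 24/5 -1764/485 -120/97 -1 -5 S
5 12/5 60/37 -594/185 -12/5 -1 -4 E
final -2 -4 N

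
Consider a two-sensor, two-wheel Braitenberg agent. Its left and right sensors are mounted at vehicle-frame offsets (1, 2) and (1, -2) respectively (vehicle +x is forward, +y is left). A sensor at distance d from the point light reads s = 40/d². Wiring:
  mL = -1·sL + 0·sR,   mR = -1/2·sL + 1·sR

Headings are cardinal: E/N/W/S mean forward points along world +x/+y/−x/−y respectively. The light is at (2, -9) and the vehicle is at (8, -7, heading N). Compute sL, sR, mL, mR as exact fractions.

8/5 40/73 -8/5 -92/365

left sensor world pos  = (6, -6); dL² = 25
right sensor world pos = (10, -6); dR² = 73
sL = 40/25 = 8/5
sR = 40/73 = 40/73
mL = -1·sL + 0·sR = -8/5
mR = -1/2·sL + 1·sR = -92/365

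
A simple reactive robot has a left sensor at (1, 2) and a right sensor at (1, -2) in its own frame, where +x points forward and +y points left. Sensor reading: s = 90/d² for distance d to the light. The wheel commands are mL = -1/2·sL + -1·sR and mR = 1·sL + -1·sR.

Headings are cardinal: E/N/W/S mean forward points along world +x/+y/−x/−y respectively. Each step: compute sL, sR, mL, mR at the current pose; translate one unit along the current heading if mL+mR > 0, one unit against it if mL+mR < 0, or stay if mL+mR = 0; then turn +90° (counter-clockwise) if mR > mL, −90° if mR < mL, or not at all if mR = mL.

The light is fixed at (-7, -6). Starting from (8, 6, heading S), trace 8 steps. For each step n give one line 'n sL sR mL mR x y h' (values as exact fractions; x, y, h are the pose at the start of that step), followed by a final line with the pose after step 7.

0 9/41 9/29 -999/2378 -108/1189 8 6 S
1 90/481 90/377 -4635/13949 -720/13949 8 7 E
2 9/34 45/226 -2547/7684 126/1921 7 7 N
3 90/269 18/73 -8127/19637 1728/19637 7 6 W
4 9/41 9/29 -999/2378 -108/1189 8 6 S
5 90/481 90/377 -4635/13949 -720/13949 8 7 E
6 9/34 45/226 -2547/7684 126/1921 7 7 N
7 90/269 18/73 -8127/19637 1728/19637 7 6 W
final 8 6 S

n=0: pose=(8,6,S); sL=9/41, sR=9/29; mL=-999/2378, mR=-108/1189; mL+mR=-1215/2378 → advance -1; mR−mL=27/82 → turn +1·90°
n=1: pose=(8,7,E); sL=90/481, sR=90/377; mL=-4635/13949, mR=-720/13949; mL+mR=-5355/13949 → advance -1; mR−mL=135/481 → turn +1·90°
n=2: pose=(7,7,N); sL=9/34, sR=45/226; mL=-2547/7684, mR=126/1921; mL+mR=-2043/7684 → advance -1; mR−mL=27/68 → turn +1·90°
n=3: pose=(7,6,W); sL=90/269, sR=18/73; mL=-8127/19637, mR=1728/19637; mL+mR=-6399/19637 → advance -1; mR−mL=135/269 → turn +1·90°
n=4: pose=(8,6,S); sL=9/41, sR=9/29; mL=-999/2378, mR=-108/1189; mL+mR=-1215/2378 → advance -1; mR−mL=27/82 → turn +1·90°
n=5: pose=(8,7,E); sL=90/481, sR=90/377; mL=-4635/13949, mR=-720/13949; mL+mR=-5355/13949 → advance -1; mR−mL=135/481 → turn +1·90°
n=6: pose=(7,7,N); sL=9/34, sR=45/226; mL=-2547/7684, mR=126/1921; mL+mR=-2043/7684 → advance -1; mR−mL=27/68 → turn +1·90°
n=7: pose=(7,6,W); sL=90/269, sR=18/73; mL=-8127/19637, mR=1728/19637; mL+mR=-6399/19637 → advance -1; mR−mL=135/269 → turn +1·90°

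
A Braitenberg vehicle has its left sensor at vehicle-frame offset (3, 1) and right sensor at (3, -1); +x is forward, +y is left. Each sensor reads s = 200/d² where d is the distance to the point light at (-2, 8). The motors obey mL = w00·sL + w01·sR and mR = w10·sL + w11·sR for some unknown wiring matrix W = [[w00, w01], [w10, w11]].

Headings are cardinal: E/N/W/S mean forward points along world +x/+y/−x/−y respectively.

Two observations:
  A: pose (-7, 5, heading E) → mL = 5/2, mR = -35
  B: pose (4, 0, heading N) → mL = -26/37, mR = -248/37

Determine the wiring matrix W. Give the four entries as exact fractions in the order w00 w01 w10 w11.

1/2 -1 -1 -1

obs A: pose=(-7,5,E) → sL=25, sR=10, mL=5/2, mR=-35
obs B: pose=(4,0,N) → sL=4, sR=100/37, mL=-26/37, mR=-248/37
sensor matrix S = [[25, 10], [4, 100/37]]; det S = 1020/37
solve [mL_A; mL_B] = S·[w00; w01] and [mR_A; mR_B] = S·[w10; w11]:
  w00 = 1/2, w01 = -1, w10 = -1, w11 = -1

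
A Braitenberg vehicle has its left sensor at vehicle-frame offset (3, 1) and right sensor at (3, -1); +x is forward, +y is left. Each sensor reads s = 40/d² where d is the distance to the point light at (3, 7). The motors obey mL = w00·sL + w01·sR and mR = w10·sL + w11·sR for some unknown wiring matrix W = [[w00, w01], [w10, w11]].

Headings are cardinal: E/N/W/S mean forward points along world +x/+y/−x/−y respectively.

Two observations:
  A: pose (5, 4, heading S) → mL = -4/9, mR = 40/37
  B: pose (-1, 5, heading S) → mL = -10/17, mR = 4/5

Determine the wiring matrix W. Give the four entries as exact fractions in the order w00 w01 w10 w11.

obs A: pose=(5,4,S) → sL=8/9, sR=40/37, mL=-4/9, mR=40/37
obs B: pose=(-1,5,S) → sL=20/17, sR=4/5, mL=-10/17, mR=4/5
sensor matrix S = [[8/9, 40/37], [20/17, 4/5]]; det S = -15872/28305
solve [mL_A; mL_B] = S·[w00; w01] and [mR_A; mR_B] = S·[w10; w11]:
  w00 = -1/2, w01 = 0, w10 = 0, w11 = 1

-1/2 0 0 1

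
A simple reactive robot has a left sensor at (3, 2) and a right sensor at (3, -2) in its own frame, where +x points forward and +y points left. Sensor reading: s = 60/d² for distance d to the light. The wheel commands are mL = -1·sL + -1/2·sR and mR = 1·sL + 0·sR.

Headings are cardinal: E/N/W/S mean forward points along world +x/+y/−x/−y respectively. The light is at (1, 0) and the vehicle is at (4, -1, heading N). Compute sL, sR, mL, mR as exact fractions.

12 60/29 -378/29 12

left sensor world pos  = (2, 2); dL² = 5
right sensor world pos = (6, 2); dR² = 29
sL = 60/5 = 12
sR = 60/29 = 60/29
mL = -1·sL + -1/2·sR = -378/29
mR = 1·sL + 0·sR = 12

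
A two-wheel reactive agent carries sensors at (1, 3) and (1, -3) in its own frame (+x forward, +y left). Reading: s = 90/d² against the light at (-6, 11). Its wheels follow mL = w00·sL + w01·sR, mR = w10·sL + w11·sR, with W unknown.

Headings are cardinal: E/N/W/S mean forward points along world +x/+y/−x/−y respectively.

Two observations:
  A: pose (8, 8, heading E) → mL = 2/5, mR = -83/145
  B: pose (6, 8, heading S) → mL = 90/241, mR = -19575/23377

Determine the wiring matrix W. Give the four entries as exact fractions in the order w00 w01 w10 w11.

1 0 -1 -1/2

obs A: pose=(8,8,E) → sL=2/5, sR=10/29, mL=2/5, mR=-83/145
obs B: pose=(6,8,S) → sL=90/241, sR=90/97, mL=90/241, mR=-19575/23377
sensor matrix S = [[2/5, 10/29], [90/241, 90/97]]; det S = 164304/677933
solve [mL_A; mL_B] = S·[w00; w01] and [mR_A; mR_B] = S·[w10; w11]:
  w00 = 1, w01 = 0, w10 = -1, w11 = -1/2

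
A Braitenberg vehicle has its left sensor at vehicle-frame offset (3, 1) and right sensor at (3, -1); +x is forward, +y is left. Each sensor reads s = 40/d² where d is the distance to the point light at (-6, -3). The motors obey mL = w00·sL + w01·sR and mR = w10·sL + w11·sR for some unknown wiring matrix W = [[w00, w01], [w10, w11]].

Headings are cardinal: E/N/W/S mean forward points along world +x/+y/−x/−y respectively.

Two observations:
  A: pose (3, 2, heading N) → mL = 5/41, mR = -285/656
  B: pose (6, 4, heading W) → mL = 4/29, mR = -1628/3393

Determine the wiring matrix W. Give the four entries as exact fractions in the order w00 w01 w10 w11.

0 1/2 -1 -1/2

obs A: pose=(3,2,N) → sL=5/16, sR=10/41, mL=5/41, mR=-285/656
obs B: pose=(6,4,W) → sL=40/117, sR=8/29, mL=4/29, mR=-1628/3393
sensor matrix S = [[5/16, 10/41], [40/117, 8/29]]; det S = 785/278226
solve [mL_A; mL_B] = S·[w00; w01] and [mR_A; mR_B] = S·[w10; w11]:
  w00 = 0, w01 = 1/2, w10 = -1, w11 = -1/2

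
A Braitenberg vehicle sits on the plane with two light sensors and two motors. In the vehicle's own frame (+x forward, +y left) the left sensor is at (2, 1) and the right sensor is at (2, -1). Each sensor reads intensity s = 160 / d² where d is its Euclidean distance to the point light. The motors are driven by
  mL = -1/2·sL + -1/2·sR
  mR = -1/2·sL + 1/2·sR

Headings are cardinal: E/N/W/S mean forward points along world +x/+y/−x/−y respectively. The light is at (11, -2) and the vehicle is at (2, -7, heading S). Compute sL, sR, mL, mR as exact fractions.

160/113 160/149 -20960/16837 -2880/16837

left sensor world pos  = (3, -9); dL² = 113
right sensor world pos = (1, -9); dR² = 149
sL = 160/113 = 160/113
sR = 160/149 = 160/149
mL = -1/2·sL + -1/2·sR = -20960/16837
mR = -1/2·sL + 1/2·sR = -2880/16837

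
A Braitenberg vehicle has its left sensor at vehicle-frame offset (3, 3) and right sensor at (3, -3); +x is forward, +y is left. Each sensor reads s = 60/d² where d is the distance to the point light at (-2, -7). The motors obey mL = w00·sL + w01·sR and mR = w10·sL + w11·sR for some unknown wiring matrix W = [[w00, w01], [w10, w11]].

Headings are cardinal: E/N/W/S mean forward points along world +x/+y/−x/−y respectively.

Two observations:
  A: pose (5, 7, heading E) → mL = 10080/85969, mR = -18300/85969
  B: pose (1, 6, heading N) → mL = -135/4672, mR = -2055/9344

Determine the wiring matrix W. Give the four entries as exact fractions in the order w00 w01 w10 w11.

-1 1 -1/2 -1/2

obs A: pose=(5,7,E) → sL=60/389, sR=60/221, mL=10080/85969, mR=-18300/85969
obs B: pose=(1,6,N) → sL=15/64, sR=15/73, mL=-135/4672, mR=-2055/9344
sensor matrix S = [[60/389, 60/221], [15/64, 15/73]]; det S = -3206925/100411792
solve [mL_A; mL_B] = S·[w00; w01] and [mR_A; mR_B] = S·[w10; w11]:
  w00 = -1, w01 = 1, w10 = -1/2, w11 = -1/2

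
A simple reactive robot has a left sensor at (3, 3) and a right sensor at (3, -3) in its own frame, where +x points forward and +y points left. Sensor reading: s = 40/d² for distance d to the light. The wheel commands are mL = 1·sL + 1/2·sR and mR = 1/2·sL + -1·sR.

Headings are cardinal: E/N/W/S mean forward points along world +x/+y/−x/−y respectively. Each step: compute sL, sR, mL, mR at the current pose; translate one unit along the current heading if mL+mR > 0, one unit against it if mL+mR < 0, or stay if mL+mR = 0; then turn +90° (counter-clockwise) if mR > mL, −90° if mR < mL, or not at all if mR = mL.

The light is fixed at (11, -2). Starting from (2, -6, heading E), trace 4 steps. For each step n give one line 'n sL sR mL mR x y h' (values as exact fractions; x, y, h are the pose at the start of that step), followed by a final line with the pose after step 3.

n=0: pose=(2,-6,E); sL=40/37, sR=8/17; mL=828/629, mR=44/629; mL+mR=872/629 → advance +1; mR−mL=-784/629 → turn -1·90°
n=1: pose=(3,-6,S); sL=20/37, sR=4/17; mL=414/629, mR=22/629; mL+mR=436/629 → advance +1; mR−mL=-392/629 → turn -1·90°
n=2: pose=(3,-7,W); sL=8/37, sR=8/25; mL=348/925, mR=-196/925; mL+mR=152/925 → advance +1; mR−mL=-544/925 → turn -1·90°
n=3: pose=(2,-7,N); sL=10/37, sR=1; mL=57/74, mR=-32/37; mL+mR=-7/74 → advance -1; mR−mL=-121/74 → turn -1·90°

0 40/37 8/17 828/629 44/629 2 -6 E
1 20/37 4/17 414/629 22/629 3 -6 S
2 8/37 8/25 348/925 -196/925 3 -7 W
3 10/37 1 57/74 -32/37 2 -7 N
final 2 -8 E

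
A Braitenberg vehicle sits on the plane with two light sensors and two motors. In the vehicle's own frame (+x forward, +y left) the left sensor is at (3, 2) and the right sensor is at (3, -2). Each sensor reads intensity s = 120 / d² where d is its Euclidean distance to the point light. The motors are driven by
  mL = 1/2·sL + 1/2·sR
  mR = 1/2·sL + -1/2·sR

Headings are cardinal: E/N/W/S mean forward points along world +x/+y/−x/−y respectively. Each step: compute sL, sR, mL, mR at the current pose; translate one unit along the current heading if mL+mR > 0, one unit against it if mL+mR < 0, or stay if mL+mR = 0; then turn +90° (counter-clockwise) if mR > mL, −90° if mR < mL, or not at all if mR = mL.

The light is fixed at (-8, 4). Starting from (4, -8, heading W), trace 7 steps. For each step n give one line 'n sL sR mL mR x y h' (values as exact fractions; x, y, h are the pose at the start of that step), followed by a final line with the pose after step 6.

0 120/277 120/181 27480/50137 -5760/50137 4 -8 W
1 20/27 12/25 412/675 88/675 3 -8 N
2 120/277 24/73 7704/20221 1056/20221 3 -7 E
3 15/49 15/37 645/1813 -90/1813 4 -7 S
4 120/277 120/181 27480/50137 -5760/50137 4 -8 W
5 20/27 12/25 412/675 88/675 3 -8 N
6 120/277 24/73 7704/20221 1056/20221 3 -7 E
final 4 -7 S

n=0: pose=(4,-8,W); sL=120/277, sR=120/181; mL=27480/50137, mR=-5760/50137; mL+mR=120/277 → advance +1; mR−mL=-120/181 → turn -1·90°
n=1: pose=(3,-8,N); sL=20/27, sR=12/25; mL=412/675, mR=88/675; mL+mR=20/27 → advance +1; mR−mL=-12/25 → turn -1·90°
n=2: pose=(3,-7,E); sL=120/277, sR=24/73; mL=7704/20221, mR=1056/20221; mL+mR=120/277 → advance +1; mR−mL=-24/73 → turn -1·90°
n=3: pose=(4,-7,S); sL=15/49, sR=15/37; mL=645/1813, mR=-90/1813; mL+mR=15/49 → advance +1; mR−mL=-15/37 → turn -1·90°
n=4: pose=(4,-8,W); sL=120/277, sR=120/181; mL=27480/50137, mR=-5760/50137; mL+mR=120/277 → advance +1; mR−mL=-120/181 → turn -1·90°
n=5: pose=(3,-8,N); sL=20/27, sR=12/25; mL=412/675, mR=88/675; mL+mR=20/27 → advance +1; mR−mL=-12/25 → turn -1·90°
n=6: pose=(3,-7,E); sL=120/277, sR=24/73; mL=7704/20221, mR=1056/20221; mL+mR=120/277 → advance +1; mR−mL=-24/73 → turn -1·90°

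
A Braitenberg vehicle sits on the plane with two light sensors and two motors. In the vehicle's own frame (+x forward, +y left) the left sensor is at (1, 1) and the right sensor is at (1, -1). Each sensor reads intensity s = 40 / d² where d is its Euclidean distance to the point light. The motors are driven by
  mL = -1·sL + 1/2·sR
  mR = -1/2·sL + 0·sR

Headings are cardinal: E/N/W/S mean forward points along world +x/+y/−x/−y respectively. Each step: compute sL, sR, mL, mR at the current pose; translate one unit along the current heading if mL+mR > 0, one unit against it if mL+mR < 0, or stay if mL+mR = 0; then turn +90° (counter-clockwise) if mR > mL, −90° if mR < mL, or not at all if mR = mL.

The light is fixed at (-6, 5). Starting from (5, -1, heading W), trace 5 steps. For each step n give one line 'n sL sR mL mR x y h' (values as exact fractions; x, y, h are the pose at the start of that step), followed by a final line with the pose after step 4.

n=0: pose=(5,-1,W); sL=40/149, sR=8/25; mL=-404/3725, mR=-20/149; mL+mR=-904/3725 → advance -1; mR−mL=-96/3725 → turn -1·90°
n=1: pose=(6,-1,N); sL=20/73, sR=20/97; mL=-1210/7081, mR=-10/73; mL+mR=-2180/7081 → advance -1; mR−mL=240/7081 → turn +1·90°
n=2: pose=(6,-2,W); sL=8/37, sR=40/157; mL=-516/5809, mR=-4/37; mL+mR=-1144/5809 → advance -1; mR−mL=-112/5809 → turn -1·90°
n=3: pose=(7,-2,N); sL=2/9, sR=5/29; mL=-71/522, mR=-1/9; mL+mR=-43/174 → advance -1; mR−mL=13/522 → turn +1·90°
n=4: pose=(7,-3,W); sL=8/45, sR=40/193; mL=-644/8685, mR=-4/45; mL+mR=-472/2895 → advance -1; mR−mL=-128/8685 → turn -1·90°

0 40/149 8/25 -404/3725 -20/149 5 -1 W
1 20/73 20/97 -1210/7081 -10/73 6 -1 N
2 8/37 40/157 -516/5809 -4/37 6 -2 W
3 2/9 5/29 -71/522 -1/9 7 -2 N
4 8/45 40/193 -644/8685 -4/45 7 -3 W
final 8 -3 N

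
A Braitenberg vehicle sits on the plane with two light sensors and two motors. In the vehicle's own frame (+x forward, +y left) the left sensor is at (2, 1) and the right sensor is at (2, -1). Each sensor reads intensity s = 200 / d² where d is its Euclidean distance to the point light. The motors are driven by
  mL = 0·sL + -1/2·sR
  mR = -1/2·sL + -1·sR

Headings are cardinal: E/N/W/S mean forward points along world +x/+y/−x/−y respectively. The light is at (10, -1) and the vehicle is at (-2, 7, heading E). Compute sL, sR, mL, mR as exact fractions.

200/181 200/149 -100/149 -51100/26969

left sensor world pos  = (0, 8); dL² = 181
right sensor world pos = (0, 6); dR² = 149
sL = 200/181 = 200/181
sR = 200/149 = 200/149
mL = 0·sL + -1/2·sR = -100/149
mR = -1/2·sL + -1·sR = -51100/26969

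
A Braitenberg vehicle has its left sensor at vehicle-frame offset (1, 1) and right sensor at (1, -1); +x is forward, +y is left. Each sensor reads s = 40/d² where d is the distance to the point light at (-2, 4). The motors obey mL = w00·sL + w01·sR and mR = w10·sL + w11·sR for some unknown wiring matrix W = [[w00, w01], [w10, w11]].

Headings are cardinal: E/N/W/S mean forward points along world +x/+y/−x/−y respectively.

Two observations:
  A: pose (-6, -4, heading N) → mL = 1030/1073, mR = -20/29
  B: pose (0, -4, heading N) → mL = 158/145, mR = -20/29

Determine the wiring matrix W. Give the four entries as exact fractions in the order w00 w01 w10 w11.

obs A: pose=(-6,-4,N) → sL=20/37, sR=20/29, mL=1030/1073, mR=-20/29
obs B: pose=(0,-4,N) → sL=4/5, sR=20/29, mL=158/145, mR=-20/29
sensor matrix S = [[20/37, 20/29], [4/5, 20/29]]; det S = -192/1073
solve [mL_A; mL_B] = S·[w00; w01] and [mR_A; mR_B] = S·[w10; w11]:
  w00 = 1/2, w01 = 1, w10 = 0, w11 = -1

1/2 1 0 -1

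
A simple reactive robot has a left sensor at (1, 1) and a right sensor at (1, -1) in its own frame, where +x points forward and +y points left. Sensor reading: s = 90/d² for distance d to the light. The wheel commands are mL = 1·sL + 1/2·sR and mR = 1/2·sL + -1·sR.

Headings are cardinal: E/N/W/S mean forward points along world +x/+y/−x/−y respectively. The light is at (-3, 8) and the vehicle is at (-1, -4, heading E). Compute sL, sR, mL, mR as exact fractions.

left sensor world pos  = (0, -3); dL² = 130
right sensor world pos = (0, -5); dR² = 178
sL = 90/130 = 9/13
sR = 90/178 = 45/89
mL = 1·sL + 1/2·sR = 2187/2314
mR = 1/2·sL + -1·sR = -369/2314

9/13 45/89 2187/2314 -369/2314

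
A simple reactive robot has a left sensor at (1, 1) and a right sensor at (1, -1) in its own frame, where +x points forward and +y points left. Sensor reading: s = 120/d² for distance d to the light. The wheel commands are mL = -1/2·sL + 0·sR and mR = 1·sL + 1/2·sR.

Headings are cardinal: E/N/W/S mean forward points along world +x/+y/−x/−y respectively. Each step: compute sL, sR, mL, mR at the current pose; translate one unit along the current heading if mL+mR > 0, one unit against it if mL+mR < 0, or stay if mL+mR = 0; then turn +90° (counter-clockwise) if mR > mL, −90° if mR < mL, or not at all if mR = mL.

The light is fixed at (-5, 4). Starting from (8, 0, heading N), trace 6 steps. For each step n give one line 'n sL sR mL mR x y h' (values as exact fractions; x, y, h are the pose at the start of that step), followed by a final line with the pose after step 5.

0 40/51 24/41 -20/51 2252/2091 8 0 N
1 3/4 30/37 -3/8 171/148 8 1 W
2 24/37 120/137 -12/37 5508/5069 7 1 S
3 60/89 60/97 -30/89 8490/8633 7 0 E
4 40/51 24/41 -20/51 2252/2091 8 0 N
5 3/4 30/37 -3/8 171/148 8 1 W
final 7 1 S

n=0: pose=(8,0,N); sL=40/51, sR=24/41; mL=-20/51, mR=2252/2091; mL+mR=1432/2091 → advance +1; mR−mL=1024/697 → turn +1·90°
n=1: pose=(8,1,W); sL=3/4, sR=30/37; mL=-3/8, mR=171/148; mL+mR=231/296 → advance +1; mR−mL=453/296 → turn +1·90°
n=2: pose=(7,1,S); sL=24/37, sR=120/137; mL=-12/37, mR=5508/5069; mL+mR=3864/5069 → advance +1; mR−mL=7152/5069 → turn +1·90°
n=3: pose=(7,0,E); sL=60/89, sR=60/97; mL=-30/89, mR=8490/8633; mL+mR=5580/8633 → advance +1; mR−mL=11400/8633 → turn +1·90°
n=4: pose=(8,0,N); sL=40/51, sR=24/41; mL=-20/51, mR=2252/2091; mL+mR=1432/2091 → advance +1; mR−mL=1024/697 → turn +1·90°
n=5: pose=(8,1,W); sL=3/4, sR=30/37; mL=-3/8, mR=171/148; mL+mR=231/296 → advance +1; mR−mL=453/296 → turn +1·90°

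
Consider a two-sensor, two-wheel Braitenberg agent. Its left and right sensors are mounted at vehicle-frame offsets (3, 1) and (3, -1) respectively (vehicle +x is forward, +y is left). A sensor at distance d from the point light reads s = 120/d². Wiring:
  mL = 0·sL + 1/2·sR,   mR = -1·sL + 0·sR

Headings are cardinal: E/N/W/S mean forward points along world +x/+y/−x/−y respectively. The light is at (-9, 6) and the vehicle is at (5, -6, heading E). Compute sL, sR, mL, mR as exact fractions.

left sensor world pos  = (8, -5); dL² = 410
right sensor world pos = (8, -7); dR² = 458
sL = 120/410 = 12/41
sR = 120/458 = 60/229
mL = 0·sL + 1/2·sR = 30/229
mR = -1·sL + 0·sR = -12/41

12/41 60/229 30/229 -12/41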